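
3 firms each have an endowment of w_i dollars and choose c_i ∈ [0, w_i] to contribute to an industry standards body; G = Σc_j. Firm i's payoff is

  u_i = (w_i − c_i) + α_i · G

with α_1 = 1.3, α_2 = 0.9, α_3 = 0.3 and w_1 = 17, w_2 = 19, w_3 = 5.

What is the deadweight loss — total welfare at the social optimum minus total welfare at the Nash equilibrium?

36

∂u_i/∂c_i = α_i − 1, so firm i contributes w_i if α_i > 1, else 0.
α_i > 1 for i ∈ {1}; NE contributions (17, 0, 0), G = 17.
W^NE = Σw_i − G^NE + (Σα_i)·G^NE = 41 + 1.5·17 = 66.5.
Planner: ∂(Σu_j)/∂c_i = Σα_j − 1 = 1.5 > 0, so everyone contributes w_i; G^SO = 41, W^SO = 41 + 1.5·41 = 102.5.
Deadweight loss = 36.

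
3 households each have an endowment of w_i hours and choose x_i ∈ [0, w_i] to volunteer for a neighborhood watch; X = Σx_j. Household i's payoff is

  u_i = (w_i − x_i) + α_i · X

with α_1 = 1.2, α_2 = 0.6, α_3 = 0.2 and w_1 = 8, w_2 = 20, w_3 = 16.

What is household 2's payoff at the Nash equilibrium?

24.8

∂u_i/∂x_i = α_i − 1, so household i contributes w_i if α_i > 1, else 0.
α_i > 1 for i ∈ {1}; NE contributions (8, 0, 0), X = 8.
u_2 = (20 − 0) + 0.6·8 = 24.8.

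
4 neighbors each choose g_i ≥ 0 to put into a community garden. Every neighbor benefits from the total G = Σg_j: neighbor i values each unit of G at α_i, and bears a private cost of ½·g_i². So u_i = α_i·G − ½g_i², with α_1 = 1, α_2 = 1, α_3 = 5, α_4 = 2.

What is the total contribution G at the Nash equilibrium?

Neighbor i's FOC: ∂u_i/∂g_i = α_i − g_i = 0, so g_i* = α_i.
NE contributions = (1, 1, 5, 2); G = 9.

9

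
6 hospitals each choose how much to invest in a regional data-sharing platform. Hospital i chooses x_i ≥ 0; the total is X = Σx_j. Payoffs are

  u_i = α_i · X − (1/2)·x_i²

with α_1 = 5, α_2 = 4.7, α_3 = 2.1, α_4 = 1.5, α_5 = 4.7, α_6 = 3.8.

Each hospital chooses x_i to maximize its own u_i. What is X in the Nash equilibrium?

21.8

Hospital i's FOC: ∂u_i/∂x_i = α_i − x_i = 0, so x_i* = α_i.
NE contributions = (5, 4.7, 2.1, 1.5, 4.7, 3.8); X = 21.8.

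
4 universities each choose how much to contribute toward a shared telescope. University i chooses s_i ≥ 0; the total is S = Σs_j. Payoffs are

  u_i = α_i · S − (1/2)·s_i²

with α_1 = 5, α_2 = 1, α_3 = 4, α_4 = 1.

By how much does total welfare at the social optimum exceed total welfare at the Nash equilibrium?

142.5

University i's FOC: ∂u_i/∂s_i = α_i − s_i = 0, so s_i* = α_i.
NE contributions = (5, 1, 4, 1); S = 11.
W^NE = (Σα)·S − ½Σα_i² = 11² − ½·43 = 99.5.
Planner sets s_i = Σα_j = 11 for every i, so S^SO = 4·11 = 44.
W^SO = (Σα)·S^SO − ½·4·(Σα)² = (4/2)·11² = 242.
Deadweight loss = W^SO − W^NE = 142.5.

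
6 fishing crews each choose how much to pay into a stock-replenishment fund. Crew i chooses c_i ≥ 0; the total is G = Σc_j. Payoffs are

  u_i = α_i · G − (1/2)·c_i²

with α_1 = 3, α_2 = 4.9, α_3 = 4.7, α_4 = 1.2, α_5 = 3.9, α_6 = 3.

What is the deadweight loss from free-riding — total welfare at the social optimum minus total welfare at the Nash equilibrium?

Crew i's FOC: ∂u_i/∂c_i = α_i − c_i = 0, so c_i* = α_i.
NE contributions = (3, 4.9, 4.7, 1.2, 3.9, 3); G = 20.7.
W^NE = (Σα)·G − ½Σα_i² = 20.7² − ½·80.75 = 388.115.
Planner sets c_i = Σα_j = 20.7 for every i, so G^SO = 6·20.7 = 124.2.
W^SO = (Σα)·G^SO − ½·6·(Σα)² = (6/2)·20.7² = 1285.47.
Deadweight loss = W^SO − W^NE = 897.355.

897.355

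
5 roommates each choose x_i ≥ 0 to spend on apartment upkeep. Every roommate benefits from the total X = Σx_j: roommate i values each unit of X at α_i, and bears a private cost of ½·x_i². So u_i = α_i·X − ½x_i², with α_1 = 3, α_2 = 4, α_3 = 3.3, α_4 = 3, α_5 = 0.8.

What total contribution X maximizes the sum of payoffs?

70.5

Planner FOC: ∂(Σu_j)/∂x_i = (Σα_j) − x_i = 0, so x_i^SO = Σα_j = 14.1 for every i; X^SO = 70.5.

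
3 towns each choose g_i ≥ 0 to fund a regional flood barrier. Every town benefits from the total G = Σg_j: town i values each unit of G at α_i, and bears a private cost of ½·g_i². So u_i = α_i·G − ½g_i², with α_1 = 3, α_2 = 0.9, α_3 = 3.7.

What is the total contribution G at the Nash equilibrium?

7.6

Town i's FOC: ∂u_i/∂g_i = α_i − g_i = 0, so g_i* = α_i.
NE contributions = (3, 0.9, 3.7); G = 7.6.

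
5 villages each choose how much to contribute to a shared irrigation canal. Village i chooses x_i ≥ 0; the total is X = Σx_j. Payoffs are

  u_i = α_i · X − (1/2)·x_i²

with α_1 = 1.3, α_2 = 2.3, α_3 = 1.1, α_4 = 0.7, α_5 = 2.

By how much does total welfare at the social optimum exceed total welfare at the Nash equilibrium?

88.48

Village i's FOC: ∂u_i/∂x_i = α_i − x_i = 0, so x_i* = α_i.
NE contributions = (1.3, 2.3, 1.1, 0.7, 2); X = 7.4.
W^NE = (Σα)·X − ½Σα_i² = 7.4² − ½·12.68 = 48.42.
Planner sets x_i = Σα_j = 7.4 for every i, so X^SO = 5·7.4 = 37.
W^SO = (Σα)·X^SO − ½·5·(Σα)² = (5/2)·7.4² = 136.9.
Deadweight loss = W^SO − W^NE = 88.48.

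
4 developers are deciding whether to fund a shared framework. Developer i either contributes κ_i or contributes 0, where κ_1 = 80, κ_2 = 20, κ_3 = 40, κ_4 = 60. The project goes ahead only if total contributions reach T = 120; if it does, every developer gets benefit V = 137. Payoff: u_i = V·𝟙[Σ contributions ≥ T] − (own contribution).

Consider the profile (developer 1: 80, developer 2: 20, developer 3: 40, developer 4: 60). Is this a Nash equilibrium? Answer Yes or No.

Total = 200 ≥ 120: provided.
Developer 1 (pledges 80, payoff 57): dropping to 0 → total 120, payoff 137. Profitable deviation.

No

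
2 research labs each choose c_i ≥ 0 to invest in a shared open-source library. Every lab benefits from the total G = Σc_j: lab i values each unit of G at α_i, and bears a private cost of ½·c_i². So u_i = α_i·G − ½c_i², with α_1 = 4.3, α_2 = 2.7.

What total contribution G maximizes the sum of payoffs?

Planner FOC: ∂(Σu_j)/∂c_i = (Σα_j) − c_i = 0, so c_i^SO = Σα_j = 7 for every i; G^SO = 14.

14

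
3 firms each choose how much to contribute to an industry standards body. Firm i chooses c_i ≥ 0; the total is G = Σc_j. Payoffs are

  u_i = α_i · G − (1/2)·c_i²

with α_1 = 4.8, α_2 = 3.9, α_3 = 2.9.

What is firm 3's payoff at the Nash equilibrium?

Firm i's FOC: ∂u_i/∂c_i = α_i − c_i = 0, so c_i* = α_i.
NE contributions = (4.8, 3.9, 2.9); G = 11.6.
u_3 = α_3·G − ½·(c_3)² = 2.9·11.6 − ½·2.9² = 29.435.

29.435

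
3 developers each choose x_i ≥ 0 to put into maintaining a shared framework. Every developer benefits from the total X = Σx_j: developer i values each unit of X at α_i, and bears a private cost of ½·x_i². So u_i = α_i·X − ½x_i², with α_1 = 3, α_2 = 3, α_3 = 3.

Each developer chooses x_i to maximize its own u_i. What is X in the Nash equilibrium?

Developer i's FOC: ∂u_i/∂x_i = α_i − x_i = 0, so x_i* = α_i.
NE contributions = (3, 3, 3); X = 9.

9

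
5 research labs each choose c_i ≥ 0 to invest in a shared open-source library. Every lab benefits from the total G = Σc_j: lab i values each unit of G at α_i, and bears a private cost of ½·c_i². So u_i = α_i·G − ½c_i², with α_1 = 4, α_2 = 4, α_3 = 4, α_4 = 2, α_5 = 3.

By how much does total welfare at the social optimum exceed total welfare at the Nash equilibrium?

464

Lab i's FOC: ∂u_i/∂c_i = α_i − c_i = 0, so c_i* = α_i.
NE contributions = (4, 4, 4, 2, 3); G = 17.
W^NE = (Σα)·G − ½Σα_i² = 17² − ½·61 = 258.5.
Planner sets c_i = Σα_j = 17 for every i, so G^SO = 5·17 = 85.
W^SO = (Σα)·G^SO − ½·5·(Σα)² = (5/2)·17² = 722.5.
Deadweight loss = W^SO − W^NE = 464.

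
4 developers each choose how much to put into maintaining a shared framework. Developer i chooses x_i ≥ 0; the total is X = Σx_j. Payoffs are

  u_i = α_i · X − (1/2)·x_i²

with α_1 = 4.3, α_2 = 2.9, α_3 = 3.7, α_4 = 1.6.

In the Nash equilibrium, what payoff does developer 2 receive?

32.045

Developer i's FOC: ∂u_i/∂x_i = α_i − x_i = 0, so x_i* = α_i.
NE contributions = (4.3, 2.9, 3.7, 1.6); X = 12.5.
u_2 = α_2·X − ½·(x_2)² = 2.9·12.5 − ½·2.9² = 32.045.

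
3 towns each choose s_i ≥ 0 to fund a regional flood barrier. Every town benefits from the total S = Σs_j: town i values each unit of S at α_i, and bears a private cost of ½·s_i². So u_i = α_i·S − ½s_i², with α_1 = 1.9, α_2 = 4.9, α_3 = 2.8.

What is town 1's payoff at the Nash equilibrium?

Town i's FOC: ∂u_i/∂s_i = α_i − s_i = 0, so s_i* = α_i.
NE contributions = (1.9, 4.9, 2.8); S = 9.6.
u_1 = α_1·S − ½·(s_1)² = 1.9·9.6 − ½·1.9² = 16.435.

16.435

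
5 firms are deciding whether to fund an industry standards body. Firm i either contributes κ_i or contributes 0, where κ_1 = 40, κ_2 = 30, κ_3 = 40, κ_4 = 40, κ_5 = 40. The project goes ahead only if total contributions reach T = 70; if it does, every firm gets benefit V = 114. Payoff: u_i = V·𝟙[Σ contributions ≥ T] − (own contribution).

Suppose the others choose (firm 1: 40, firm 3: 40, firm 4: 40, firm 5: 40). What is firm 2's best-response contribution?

Others' total = 160 ≥ 70; contributing adds cost 30 for no extra benefit.
Best response: 0.

0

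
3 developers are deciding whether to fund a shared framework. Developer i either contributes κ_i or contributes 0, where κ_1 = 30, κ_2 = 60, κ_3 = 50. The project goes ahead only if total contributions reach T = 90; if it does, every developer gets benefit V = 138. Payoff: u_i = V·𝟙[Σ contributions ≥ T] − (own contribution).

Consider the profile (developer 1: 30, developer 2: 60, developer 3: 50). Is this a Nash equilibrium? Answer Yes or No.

No

Total = 140 ≥ 90: provided.
Developer 1 (pledges 30, payoff 108): dropping to 0 → total 110, payoff 138. Profitable deviation.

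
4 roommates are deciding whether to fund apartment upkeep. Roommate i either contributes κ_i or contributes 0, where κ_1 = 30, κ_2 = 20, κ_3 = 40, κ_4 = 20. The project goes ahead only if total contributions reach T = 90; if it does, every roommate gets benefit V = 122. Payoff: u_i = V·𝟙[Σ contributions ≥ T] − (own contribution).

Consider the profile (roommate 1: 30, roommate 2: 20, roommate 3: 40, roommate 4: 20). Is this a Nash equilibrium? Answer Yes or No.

No

Total = 110 ≥ 90: provided.
Roommate 1 (pledges 30, payoff 92): dropping to 0 → total 80, payoff 0. No gain.
Roommate 2 (pledges 20, payoff 102): dropping to 0 → total 90, payoff 122. Profitable deviation.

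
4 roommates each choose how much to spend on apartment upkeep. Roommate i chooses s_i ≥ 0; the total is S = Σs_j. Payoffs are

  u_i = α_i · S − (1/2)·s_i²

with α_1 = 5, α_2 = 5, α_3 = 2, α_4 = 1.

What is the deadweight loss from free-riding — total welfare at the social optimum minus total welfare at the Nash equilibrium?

Roommate i's FOC: ∂u_i/∂s_i = α_i − s_i = 0, so s_i* = α_i.
NE contributions = (5, 5, 2, 1); S = 13.
W^NE = (Σα)·S − ½Σα_i² = 13² − ½·55 = 141.5.
Planner sets s_i = Σα_j = 13 for every i, so S^SO = 4·13 = 52.
W^SO = (Σα)·S^SO − ½·4·(Σα)² = (4/2)·13² = 338.
Deadweight loss = W^SO − W^NE = 196.5.

196.5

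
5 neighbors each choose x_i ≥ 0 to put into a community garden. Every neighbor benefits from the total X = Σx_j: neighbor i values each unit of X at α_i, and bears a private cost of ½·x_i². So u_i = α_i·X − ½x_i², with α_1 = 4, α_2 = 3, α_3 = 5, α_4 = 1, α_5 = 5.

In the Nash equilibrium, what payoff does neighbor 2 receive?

Neighbor i's FOC: ∂u_i/∂x_i = α_i − x_i = 0, so x_i* = α_i.
NE contributions = (4, 3, 5, 1, 5); X = 18.
u_2 = α_2·X − ½·(x_2)² = 3·18 − ½·3² = 49.5.

49.5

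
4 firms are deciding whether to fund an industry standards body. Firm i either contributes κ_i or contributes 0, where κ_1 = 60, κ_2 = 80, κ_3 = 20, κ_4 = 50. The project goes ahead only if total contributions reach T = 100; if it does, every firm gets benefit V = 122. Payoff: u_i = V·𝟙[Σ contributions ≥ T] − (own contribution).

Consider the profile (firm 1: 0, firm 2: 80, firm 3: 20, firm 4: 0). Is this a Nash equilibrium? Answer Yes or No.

Total = 100 ≥ 100: provided.
Firm 1 (pledges 0, payoff 122): pledging 60 → total 160, payoff 62. No gain.
Firm 2 (pledges 80, payoff 42): dropping to 0 → total 20, payoff 0. No gain.
Firm 3 (pledges 20, payoff 102): dropping to 0 → total 80, payoff 0. No gain.
Firm 4 (pledges 0, payoff 122): pledging 50 → total 150, payoff 72. No gain.

Yes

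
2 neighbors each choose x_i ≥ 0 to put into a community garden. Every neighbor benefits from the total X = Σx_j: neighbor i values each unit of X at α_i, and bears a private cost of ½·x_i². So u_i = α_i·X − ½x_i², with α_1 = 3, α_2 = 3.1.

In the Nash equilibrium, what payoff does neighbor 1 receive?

Neighbor i's FOC: ∂u_i/∂x_i = α_i − x_i = 0, so x_i* = α_i.
NE contributions = (3, 3.1); X = 6.1.
u_1 = α_1·X − ½·(x_1)² = 3·6.1 − ½·3² = 13.8.

13.8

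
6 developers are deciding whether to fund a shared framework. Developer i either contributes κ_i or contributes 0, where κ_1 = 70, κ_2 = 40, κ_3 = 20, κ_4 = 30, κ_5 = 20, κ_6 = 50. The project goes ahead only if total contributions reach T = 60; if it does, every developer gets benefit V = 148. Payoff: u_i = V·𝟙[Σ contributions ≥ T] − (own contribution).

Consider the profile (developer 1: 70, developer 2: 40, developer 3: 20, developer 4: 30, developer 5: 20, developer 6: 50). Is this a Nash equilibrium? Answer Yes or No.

No

Total = 230 ≥ 60: provided.
Developer 1 (pledges 70, payoff 78): dropping to 0 → total 160, payoff 148. Profitable deviation.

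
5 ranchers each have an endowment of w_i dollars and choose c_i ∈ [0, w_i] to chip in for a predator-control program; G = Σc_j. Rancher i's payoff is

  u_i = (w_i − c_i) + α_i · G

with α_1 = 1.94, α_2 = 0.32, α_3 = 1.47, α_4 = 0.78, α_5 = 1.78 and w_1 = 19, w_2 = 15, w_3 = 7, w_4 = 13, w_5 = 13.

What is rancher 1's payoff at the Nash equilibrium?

75.66

∂u_i/∂c_i = α_i − 1, so rancher i contributes w_i if α_i > 1, else 0.
α_i > 1 for i ∈ {1, 3, 5}; NE contributions (19, 0, 7, 0, 13), G = 39.
u_1 = (19 − 19) + 1.94·39 = 75.66.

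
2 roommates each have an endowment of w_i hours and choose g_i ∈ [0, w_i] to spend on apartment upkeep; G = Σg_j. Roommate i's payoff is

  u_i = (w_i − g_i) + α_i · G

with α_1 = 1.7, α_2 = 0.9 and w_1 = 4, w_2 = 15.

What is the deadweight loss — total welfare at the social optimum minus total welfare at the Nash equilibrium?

24

∂u_i/∂g_i = α_i − 1, so roommate i contributes w_i if α_i > 1, else 0.
α_i > 1 for i ∈ {1}; NE contributions (4, 0), G = 4.
W^NE = Σw_i − G^NE + (Σα_i)·G^NE = 19 + 1.6·4 = 25.4.
Planner: ∂(Σu_j)/∂g_i = Σα_j − 1 = 1.6 > 0, so everyone contributes w_i; G^SO = 19, W^SO = 19 + 1.6·19 = 49.4.
Deadweight loss = 24.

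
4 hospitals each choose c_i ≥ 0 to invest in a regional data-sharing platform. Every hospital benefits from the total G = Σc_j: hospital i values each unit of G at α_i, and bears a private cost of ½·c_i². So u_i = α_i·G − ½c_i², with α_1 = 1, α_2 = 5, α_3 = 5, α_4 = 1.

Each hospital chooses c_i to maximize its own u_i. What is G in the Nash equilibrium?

Hospital i's FOC: ∂u_i/∂c_i = α_i − c_i = 0, so c_i* = α_i.
NE contributions = (1, 5, 5, 1); G = 12.

12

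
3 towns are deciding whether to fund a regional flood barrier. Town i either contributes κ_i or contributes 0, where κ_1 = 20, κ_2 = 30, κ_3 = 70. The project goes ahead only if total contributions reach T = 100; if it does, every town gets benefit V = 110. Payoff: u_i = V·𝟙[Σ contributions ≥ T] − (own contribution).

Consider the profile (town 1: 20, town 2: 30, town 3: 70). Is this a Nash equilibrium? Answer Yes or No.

Total = 120 ≥ 100: provided.
Town 1 (pledges 20, payoff 90): dropping to 0 → total 100, payoff 110. Profitable deviation.

No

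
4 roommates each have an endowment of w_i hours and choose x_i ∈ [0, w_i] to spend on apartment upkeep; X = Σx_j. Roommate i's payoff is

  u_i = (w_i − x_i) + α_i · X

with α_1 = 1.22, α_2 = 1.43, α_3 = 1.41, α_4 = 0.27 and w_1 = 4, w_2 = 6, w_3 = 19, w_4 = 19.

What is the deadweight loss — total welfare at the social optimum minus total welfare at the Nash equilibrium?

∂u_i/∂x_i = α_i − 1, so roommate i contributes w_i if α_i > 1, else 0.
α_i > 1 for i ∈ {1, 2, 3}; NE contributions (4, 6, 19, 0), X = 29.
W^NE = Σw_i − X^NE + (Σα_i)·X^NE = 48 + 3.33·29 = 144.57.
Planner: ∂(Σu_j)/∂x_i = Σα_j − 1 = 3.33 > 0, so everyone contributes w_i; X^SO = 48, W^SO = 48 + 3.33·48 = 207.84.
Deadweight loss = 63.27.

63.27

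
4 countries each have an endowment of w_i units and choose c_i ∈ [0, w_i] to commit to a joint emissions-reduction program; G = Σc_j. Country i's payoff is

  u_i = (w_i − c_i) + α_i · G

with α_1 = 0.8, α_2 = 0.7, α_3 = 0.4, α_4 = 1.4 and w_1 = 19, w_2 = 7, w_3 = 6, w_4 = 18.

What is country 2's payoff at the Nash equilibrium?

19.6

∂u_i/∂c_i = α_i − 1, so country i contributes w_i if α_i > 1, else 0.
α_i > 1 for i ∈ {4}; NE contributions (0, 0, 0, 18), G = 18.
u_2 = (7 − 0) + 0.7·18 = 19.6.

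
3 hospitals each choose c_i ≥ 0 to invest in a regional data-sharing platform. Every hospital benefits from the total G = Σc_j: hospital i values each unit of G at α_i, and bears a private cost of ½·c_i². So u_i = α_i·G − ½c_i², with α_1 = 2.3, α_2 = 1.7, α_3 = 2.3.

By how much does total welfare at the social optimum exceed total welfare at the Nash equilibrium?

26.58

Hospital i's FOC: ∂u_i/∂c_i = α_i − c_i = 0, so c_i* = α_i.
NE contributions = (2.3, 1.7, 2.3); G = 6.3.
W^NE = (Σα)·G − ½Σα_i² = 6.3² − ½·13.47 = 32.955.
Planner sets c_i = Σα_j = 6.3 for every i, so G^SO = 3·6.3 = 18.9.
W^SO = (Σα)·G^SO − ½·3·(Σα)² = (3/2)·6.3² = 59.535.
Deadweight loss = W^SO − W^NE = 26.58.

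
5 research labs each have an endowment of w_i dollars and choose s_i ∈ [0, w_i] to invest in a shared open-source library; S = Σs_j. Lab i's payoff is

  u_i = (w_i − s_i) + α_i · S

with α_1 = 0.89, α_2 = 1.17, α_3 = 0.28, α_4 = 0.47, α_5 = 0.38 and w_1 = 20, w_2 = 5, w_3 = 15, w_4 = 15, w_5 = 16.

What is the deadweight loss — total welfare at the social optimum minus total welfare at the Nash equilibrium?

∂u_i/∂s_i = α_i − 1, so lab i contributes w_i if α_i > 1, else 0.
α_i > 1 for i ∈ {2}; NE contributions (0, 5, 0, 0, 0), S = 5.
W^NE = Σw_i − S^NE + (Σα_i)·S^NE = 71 + 2.19·5 = 81.95.
Planner: ∂(Σu_j)/∂s_i = Σα_j − 1 = 2.19 > 0, so everyone contributes w_i; S^SO = 71, W^SO = 71 + 2.19·71 = 226.49.
Deadweight loss = 144.54.

144.54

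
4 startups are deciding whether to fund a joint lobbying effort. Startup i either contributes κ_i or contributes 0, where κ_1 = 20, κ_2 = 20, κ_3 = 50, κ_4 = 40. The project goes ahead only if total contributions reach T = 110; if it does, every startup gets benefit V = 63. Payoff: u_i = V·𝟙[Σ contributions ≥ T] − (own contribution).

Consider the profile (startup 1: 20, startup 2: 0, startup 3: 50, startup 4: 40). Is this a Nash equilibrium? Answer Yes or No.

Yes

Total = 110 ≥ 110: provided.
Startup 1 (pledges 20, payoff 43): dropping to 0 → total 90, payoff 0. No gain.
Startup 2 (pledges 0, payoff 63): pledging 20 → total 130, payoff 43. No gain.
Startup 3 (pledges 50, payoff 13): dropping to 0 → total 60, payoff 0. No gain.
Startup 4 (pledges 40, payoff 23): dropping to 0 → total 70, payoff 0. No gain.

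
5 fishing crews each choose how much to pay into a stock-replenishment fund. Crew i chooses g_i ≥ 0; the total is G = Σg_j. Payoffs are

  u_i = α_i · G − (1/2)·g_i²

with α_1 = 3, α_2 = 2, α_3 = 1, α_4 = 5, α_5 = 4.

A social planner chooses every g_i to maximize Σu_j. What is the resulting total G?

75

Planner FOC: ∂(Σu_j)/∂g_i = (Σα_j) − g_i = 0, so g_i^SO = Σα_j = 15 for every i; G^SO = 75.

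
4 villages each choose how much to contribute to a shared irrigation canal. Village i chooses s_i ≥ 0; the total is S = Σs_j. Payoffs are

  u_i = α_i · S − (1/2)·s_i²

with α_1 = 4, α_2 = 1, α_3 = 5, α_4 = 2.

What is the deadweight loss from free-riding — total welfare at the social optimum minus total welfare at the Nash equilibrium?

Village i's FOC: ∂u_i/∂s_i = α_i − s_i = 0, so s_i* = α_i.
NE contributions = (4, 1, 5, 2); S = 12.
W^NE = (Σα)·S − ½Σα_i² = 12² − ½·46 = 121.
Planner sets s_i = Σα_j = 12 for every i, so S^SO = 4·12 = 48.
W^SO = (Σα)·S^SO − ½·4·(Σα)² = (4/2)·12² = 288.
Deadweight loss = W^SO − W^NE = 167.

167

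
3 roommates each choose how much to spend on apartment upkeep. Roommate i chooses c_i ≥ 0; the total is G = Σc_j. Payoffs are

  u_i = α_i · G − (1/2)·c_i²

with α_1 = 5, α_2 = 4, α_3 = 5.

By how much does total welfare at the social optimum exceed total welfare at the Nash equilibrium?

Roommate i's FOC: ∂u_i/∂c_i = α_i − c_i = 0, so c_i* = α_i.
NE contributions = (5, 4, 5); G = 14.
W^NE = (Σα)·G − ½Σα_i² = 14² − ½·66 = 163.
Planner sets c_i = Σα_j = 14 for every i, so G^SO = 3·14 = 42.
W^SO = (Σα)·G^SO − ½·3·(Σα)² = (3/2)·14² = 294.
Deadweight loss = W^SO − W^NE = 131.

131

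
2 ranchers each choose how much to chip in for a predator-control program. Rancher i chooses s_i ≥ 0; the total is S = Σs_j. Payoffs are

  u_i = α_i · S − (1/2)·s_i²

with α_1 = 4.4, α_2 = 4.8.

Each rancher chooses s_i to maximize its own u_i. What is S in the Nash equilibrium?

Rancher i's FOC: ∂u_i/∂s_i = α_i − s_i = 0, so s_i* = α_i.
NE contributions = (4.4, 4.8); S = 9.2.

9.2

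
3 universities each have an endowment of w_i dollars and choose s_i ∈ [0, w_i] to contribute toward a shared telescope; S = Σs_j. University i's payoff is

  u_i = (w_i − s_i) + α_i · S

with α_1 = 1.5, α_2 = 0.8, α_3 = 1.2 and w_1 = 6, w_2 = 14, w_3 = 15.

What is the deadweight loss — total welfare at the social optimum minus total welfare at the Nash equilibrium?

∂u_i/∂s_i = α_i − 1, so university i contributes w_i if α_i > 1, else 0.
α_i > 1 for i ∈ {1, 3}; NE contributions (6, 0, 15), S = 21.
W^NE = Σw_i − S^NE + (Σα_i)·S^NE = 35 + 2.5·21 = 87.5.
Planner: ∂(Σu_j)/∂s_i = Σα_j − 1 = 2.5 > 0, so everyone contributes w_i; S^SO = 35, W^SO = 35 + 2.5·35 = 122.5.
Deadweight loss = 35.

35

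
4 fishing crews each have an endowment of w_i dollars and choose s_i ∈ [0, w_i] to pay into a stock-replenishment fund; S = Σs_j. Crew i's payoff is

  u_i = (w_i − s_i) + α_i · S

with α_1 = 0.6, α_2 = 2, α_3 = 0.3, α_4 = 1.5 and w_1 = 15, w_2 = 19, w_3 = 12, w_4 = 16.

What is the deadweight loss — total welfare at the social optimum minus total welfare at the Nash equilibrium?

∂u_i/∂s_i = α_i − 1, so crew i contributes w_i if α_i > 1, else 0.
α_i > 1 for i ∈ {2, 4}; NE contributions (0, 19, 0, 16), S = 35.
W^NE = Σw_i − S^NE + (Σα_i)·S^NE = 62 + 3.4·35 = 181.
Planner: ∂(Σu_j)/∂s_i = Σα_j − 1 = 3.4 > 0, so everyone contributes w_i; S^SO = 62, W^SO = 62 + 3.4·62 = 272.8.
Deadweight loss = 91.8.

91.8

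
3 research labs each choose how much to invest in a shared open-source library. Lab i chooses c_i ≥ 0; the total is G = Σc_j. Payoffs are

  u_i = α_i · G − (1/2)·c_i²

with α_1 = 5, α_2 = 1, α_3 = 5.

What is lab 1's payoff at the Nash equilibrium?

Lab i's FOC: ∂u_i/∂c_i = α_i − c_i = 0, so c_i* = α_i.
NE contributions = (5, 1, 5); G = 11.
u_1 = α_1·G − ½·(c_1)² = 5·11 − ½·5² = 42.5.

42.5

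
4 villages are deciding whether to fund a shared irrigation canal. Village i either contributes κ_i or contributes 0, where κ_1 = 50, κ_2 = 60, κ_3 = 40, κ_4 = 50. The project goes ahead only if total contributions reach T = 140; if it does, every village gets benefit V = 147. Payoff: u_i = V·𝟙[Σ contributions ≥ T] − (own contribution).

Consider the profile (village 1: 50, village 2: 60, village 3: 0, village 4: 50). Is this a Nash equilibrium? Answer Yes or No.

Yes

Total = 160 ≥ 140: provided.
Village 1 (pledges 50, payoff 97): dropping to 0 → total 110, payoff 0. No gain.
Village 2 (pledges 60, payoff 87): dropping to 0 → total 100, payoff 0. No gain.
Village 3 (pledges 0, payoff 147): pledging 40 → total 200, payoff 107. No gain.
Village 4 (pledges 50, payoff 97): dropping to 0 → total 110, payoff 0. No gain.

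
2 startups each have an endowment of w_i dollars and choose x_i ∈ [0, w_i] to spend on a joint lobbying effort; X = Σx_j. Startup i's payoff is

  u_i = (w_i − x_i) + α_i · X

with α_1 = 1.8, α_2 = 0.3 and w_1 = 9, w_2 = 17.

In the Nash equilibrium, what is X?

∂u_i/∂x_i = α_i − 1, so startup i contributes w_i if α_i > 1, else 0.
α_i > 1 for i ∈ {1}; NE contributions (9, 0), X = 9.

9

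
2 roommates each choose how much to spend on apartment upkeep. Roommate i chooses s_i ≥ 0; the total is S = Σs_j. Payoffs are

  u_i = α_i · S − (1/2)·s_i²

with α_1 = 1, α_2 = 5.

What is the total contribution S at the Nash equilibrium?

6

Roommate i's FOC: ∂u_i/∂s_i = α_i − s_i = 0, so s_i* = α_i.
NE contributions = (1, 5); S = 6.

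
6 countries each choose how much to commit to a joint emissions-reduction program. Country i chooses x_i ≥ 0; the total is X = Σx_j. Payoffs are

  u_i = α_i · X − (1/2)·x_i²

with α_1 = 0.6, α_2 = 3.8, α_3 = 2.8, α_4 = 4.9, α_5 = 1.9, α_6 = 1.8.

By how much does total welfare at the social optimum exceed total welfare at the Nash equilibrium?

526.03

Country i's FOC: ∂u_i/∂x_i = α_i − x_i = 0, so x_i* = α_i.
NE contributions = (0.6, 3.8, 2.8, 4.9, 1.9, 1.8); X = 15.8.
W^NE = (Σα)·X − ½Σα_i² = 15.8² − ½·53.5 = 222.89.
Planner sets x_i = Σα_j = 15.8 for every i, so X^SO = 6·15.8 = 94.8.
W^SO = (Σα)·X^SO − ½·6·(Σα)² = (6/2)·15.8² = 748.92.
Deadweight loss = W^SO − W^NE = 526.03.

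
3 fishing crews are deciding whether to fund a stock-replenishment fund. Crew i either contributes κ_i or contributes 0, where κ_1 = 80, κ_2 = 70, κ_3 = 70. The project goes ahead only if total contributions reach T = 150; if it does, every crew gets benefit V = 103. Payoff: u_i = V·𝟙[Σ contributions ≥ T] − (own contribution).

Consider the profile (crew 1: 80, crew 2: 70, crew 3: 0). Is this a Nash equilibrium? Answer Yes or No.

Yes

Total = 150 ≥ 150: provided.
Crew 1 (pledges 80, payoff 23): dropping to 0 → total 70, payoff 0. No gain.
Crew 2 (pledges 70, payoff 33): dropping to 0 → total 80, payoff 0. No gain.
Crew 3 (pledges 0, payoff 103): pledging 70 → total 220, payoff 33. No gain.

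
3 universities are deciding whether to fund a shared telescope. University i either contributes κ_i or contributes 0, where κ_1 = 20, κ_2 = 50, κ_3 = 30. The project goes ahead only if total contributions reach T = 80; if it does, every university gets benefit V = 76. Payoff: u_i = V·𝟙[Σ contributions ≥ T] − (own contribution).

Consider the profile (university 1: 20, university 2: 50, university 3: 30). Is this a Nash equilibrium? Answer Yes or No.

No

Total = 100 ≥ 80: provided.
University 1 (pledges 20, payoff 56): dropping to 0 → total 80, payoff 76. Profitable deviation.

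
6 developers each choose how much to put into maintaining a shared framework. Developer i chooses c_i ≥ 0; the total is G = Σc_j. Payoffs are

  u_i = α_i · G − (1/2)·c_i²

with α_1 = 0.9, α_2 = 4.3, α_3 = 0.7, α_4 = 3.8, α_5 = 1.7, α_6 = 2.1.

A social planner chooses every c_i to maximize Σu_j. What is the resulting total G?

Planner FOC: ∂(Σu_j)/∂c_i = (Σα_j) − c_i = 0, so c_i^SO = Σα_j = 13.5 for every i; G^SO = 81.

81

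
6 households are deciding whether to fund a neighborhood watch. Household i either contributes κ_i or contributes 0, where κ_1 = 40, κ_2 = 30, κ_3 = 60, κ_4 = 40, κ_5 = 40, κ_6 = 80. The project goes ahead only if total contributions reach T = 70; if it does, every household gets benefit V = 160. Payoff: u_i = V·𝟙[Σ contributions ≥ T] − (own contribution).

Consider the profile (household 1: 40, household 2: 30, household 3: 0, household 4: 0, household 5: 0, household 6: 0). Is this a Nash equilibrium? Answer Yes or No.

Total = 70 ≥ 70: provided.
Household 1 (pledges 40, payoff 120): dropping to 0 → total 30, payoff 0. No gain.
Household 2 (pledges 30, payoff 130): dropping to 0 → total 40, payoff 0. No gain.
Household 3 (pledges 0, payoff 160): pledging 60 → total 130, payoff 100. No gain.
Household 4 (pledges 0, payoff 160): pledging 40 → total 110, payoff 120. No gain.
Household 5 (pledges 0, payoff 160): pledging 40 → total 110, payoff 120. No gain.
Household 6 (pledges 0, payoff 160): pledging 80 → total 150, payoff 80. No gain.

Yes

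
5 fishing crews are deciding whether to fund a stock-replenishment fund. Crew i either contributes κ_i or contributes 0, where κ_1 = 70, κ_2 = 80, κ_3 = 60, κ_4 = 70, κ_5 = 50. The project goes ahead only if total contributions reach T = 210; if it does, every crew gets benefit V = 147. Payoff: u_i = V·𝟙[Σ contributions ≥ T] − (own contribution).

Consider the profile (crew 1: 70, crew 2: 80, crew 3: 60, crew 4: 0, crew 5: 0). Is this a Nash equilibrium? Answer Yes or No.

Total = 210 ≥ 210: provided.
Crew 1 (pledges 70, payoff 77): dropping to 0 → total 140, payoff 0. No gain.
Crew 2 (pledges 80, payoff 67): dropping to 0 → total 130, payoff 0. No gain.
Crew 3 (pledges 60, payoff 87): dropping to 0 → total 150, payoff 0. No gain.
Crew 4 (pledges 0, payoff 147): pledging 70 → total 280, payoff 77. No gain.
Crew 5 (pledges 0, payoff 147): pledging 50 → total 260, payoff 97. No gain.

Yes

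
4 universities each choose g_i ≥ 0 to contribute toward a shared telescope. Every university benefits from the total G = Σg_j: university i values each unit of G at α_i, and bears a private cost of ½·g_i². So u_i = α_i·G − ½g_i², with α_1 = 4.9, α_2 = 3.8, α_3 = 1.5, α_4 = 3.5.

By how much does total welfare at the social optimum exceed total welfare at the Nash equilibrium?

University i's FOC: ∂u_i/∂g_i = α_i − g_i = 0, so g_i* = α_i.
NE contributions = (4.9, 3.8, 1.5, 3.5); G = 13.7.
W^NE = (Σα)·G − ½Σα_i² = 13.7² − ½·52.95 = 161.215.
Planner sets g_i = Σα_j = 13.7 for every i, so G^SO = 4·13.7 = 54.8.
W^SO = (Σα)·G^SO − ½·4·(Σα)² = (4/2)·13.7² = 375.38.
Deadweight loss = W^SO − W^NE = 214.165.

214.165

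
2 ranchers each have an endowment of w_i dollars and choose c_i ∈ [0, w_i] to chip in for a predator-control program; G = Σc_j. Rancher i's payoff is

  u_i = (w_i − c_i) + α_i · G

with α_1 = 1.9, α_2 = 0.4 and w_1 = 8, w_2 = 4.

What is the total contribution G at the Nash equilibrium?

8

∂u_i/∂c_i = α_i − 1, so rancher i contributes w_i if α_i > 1, else 0.
α_i > 1 for i ∈ {1}; NE contributions (8, 0), G = 8.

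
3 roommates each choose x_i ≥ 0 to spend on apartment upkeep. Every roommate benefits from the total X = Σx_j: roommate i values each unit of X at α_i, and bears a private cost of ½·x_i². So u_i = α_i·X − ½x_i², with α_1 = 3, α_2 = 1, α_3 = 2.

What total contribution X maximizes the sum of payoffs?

18

Planner FOC: ∂(Σu_j)/∂x_i = (Σα_j) − x_i = 0, so x_i^SO = Σα_j = 6 for every i; X^SO = 18.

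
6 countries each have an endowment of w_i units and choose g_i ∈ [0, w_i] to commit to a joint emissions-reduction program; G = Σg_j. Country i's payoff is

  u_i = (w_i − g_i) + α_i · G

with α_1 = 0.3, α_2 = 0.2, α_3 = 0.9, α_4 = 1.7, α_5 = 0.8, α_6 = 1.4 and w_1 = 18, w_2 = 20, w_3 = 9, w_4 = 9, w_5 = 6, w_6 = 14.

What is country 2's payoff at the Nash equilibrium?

24.6

∂u_i/∂g_i = α_i − 1, so country i contributes w_i if α_i > 1, else 0.
α_i > 1 for i ∈ {4, 6}; NE contributions (0, 0, 0, 9, 0, 14), G = 23.
u_2 = (20 − 0) + 0.2·23 = 24.6.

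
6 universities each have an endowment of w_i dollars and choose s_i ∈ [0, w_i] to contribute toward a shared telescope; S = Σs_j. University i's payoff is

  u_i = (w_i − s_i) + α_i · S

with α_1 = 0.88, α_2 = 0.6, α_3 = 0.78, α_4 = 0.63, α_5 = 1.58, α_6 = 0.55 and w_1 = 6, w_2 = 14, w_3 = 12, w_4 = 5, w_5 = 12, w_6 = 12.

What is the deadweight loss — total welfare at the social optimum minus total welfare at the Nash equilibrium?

196.98

∂u_i/∂s_i = α_i − 1, so university i contributes w_i if α_i > 1, else 0.
α_i > 1 for i ∈ {5}; NE contributions (0, 0, 0, 0, 12, 0), S = 12.
W^NE = Σw_i − S^NE + (Σα_i)·S^NE = 61 + 4.02·12 = 109.24.
Planner: ∂(Σu_j)/∂s_i = Σα_j − 1 = 4.02 > 0, so everyone contributes w_i; S^SO = 61, W^SO = 61 + 4.02·61 = 306.22.
Deadweight loss = 196.98.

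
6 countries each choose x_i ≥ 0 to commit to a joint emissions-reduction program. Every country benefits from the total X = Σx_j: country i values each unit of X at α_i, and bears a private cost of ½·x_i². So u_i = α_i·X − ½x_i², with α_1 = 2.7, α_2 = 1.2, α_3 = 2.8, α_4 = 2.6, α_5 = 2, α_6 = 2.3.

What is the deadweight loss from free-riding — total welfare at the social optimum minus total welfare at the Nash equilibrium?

386.23

Country i's FOC: ∂u_i/∂x_i = α_i − x_i = 0, so x_i* = α_i.
NE contributions = (2.7, 1.2, 2.8, 2.6, 2, 2.3); X = 13.6.
W^NE = (Σα)·X − ½Σα_i² = 13.6² − ½·32.62 = 168.65.
Planner sets x_i = Σα_j = 13.6 for every i, so X^SO = 6·13.6 = 81.6.
W^SO = (Σα)·X^SO − ½·6·(Σα)² = (6/2)·13.6² = 554.88.
Deadweight loss = W^SO − W^NE = 386.23.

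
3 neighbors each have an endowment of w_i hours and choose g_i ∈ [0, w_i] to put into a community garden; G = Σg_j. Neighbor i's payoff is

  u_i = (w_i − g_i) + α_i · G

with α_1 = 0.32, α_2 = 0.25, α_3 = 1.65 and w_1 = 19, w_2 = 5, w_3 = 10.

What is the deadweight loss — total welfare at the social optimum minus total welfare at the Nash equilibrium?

∂u_i/∂g_i = α_i − 1, so neighbor i contributes w_i if α_i > 1, else 0.
α_i > 1 for i ∈ {3}; NE contributions (0, 0, 10), G = 10.
W^NE = Σw_i − G^NE + (Σα_i)·G^NE = 34 + 1.22·10 = 46.2.
Planner: ∂(Σu_j)/∂g_i = Σα_j − 1 = 1.22 > 0, so everyone contributes w_i; G^SO = 34, W^SO = 34 + 1.22·34 = 75.48.
Deadweight loss = 29.28.

29.28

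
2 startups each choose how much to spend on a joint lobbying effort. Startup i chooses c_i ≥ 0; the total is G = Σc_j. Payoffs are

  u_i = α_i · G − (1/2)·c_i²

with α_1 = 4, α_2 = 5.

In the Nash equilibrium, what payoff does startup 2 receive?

Startup i's FOC: ∂u_i/∂c_i = α_i − c_i = 0, so c_i* = α_i.
NE contributions = (4, 5); G = 9.
u_2 = α_2·G − ½·(c_2)² = 5·9 − ½·5² = 32.5.

32.5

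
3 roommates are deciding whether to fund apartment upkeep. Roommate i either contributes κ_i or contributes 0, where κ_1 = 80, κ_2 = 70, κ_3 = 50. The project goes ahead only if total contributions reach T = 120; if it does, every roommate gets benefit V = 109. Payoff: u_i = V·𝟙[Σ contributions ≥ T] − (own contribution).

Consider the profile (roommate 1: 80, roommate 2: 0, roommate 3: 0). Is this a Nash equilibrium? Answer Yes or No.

No

Total = 80 < 120: not provided.
Roommate 1 (pledges 80, payoff -80): dropping to 0 → total 0, payoff 0. Profitable deviation.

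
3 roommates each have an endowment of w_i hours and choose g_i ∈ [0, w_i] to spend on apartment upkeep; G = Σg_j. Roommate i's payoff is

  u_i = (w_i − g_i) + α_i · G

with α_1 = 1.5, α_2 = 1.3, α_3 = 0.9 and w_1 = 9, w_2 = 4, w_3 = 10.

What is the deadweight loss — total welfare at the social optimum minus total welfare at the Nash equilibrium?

∂u_i/∂g_i = α_i − 1, so roommate i contributes w_i if α_i > 1, else 0.
α_i > 1 for i ∈ {1, 2}; NE contributions (9, 4, 0), G = 13.
W^NE = Σw_i − G^NE + (Σα_i)·G^NE = 23 + 2.7·13 = 58.1.
Planner: ∂(Σu_j)/∂g_i = Σα_j − 1 = 2.7 > 0, so everyone contributes w_i; G^SO = 23, W^SO = 23 + 2.7·23 = 85.1.
Deadweight loss = 27.

27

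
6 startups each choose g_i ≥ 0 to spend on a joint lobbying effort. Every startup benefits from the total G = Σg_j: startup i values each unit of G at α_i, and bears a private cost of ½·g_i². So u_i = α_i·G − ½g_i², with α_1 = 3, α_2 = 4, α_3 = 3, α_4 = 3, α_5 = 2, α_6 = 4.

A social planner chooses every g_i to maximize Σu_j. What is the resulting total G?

114

Planner FOC: ∂(Σu_j)/∂g_i = (Σα_j) − g_i = 0, so g_i^SO = Σα_j = 19 for every i; G^SO = 114.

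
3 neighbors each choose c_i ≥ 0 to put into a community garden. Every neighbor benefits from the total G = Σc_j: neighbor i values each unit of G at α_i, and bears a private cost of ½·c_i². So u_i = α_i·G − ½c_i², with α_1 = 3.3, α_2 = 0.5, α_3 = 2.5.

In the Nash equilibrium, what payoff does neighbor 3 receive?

12.625

Neighbor i's FOC: ∂u_i/∂c_i = α_i − c_i = 0, so c_i* = α_i.
NE contributions = (3.3, 0.5, 2.5); G = 6.3.
u_3 = α_3·G − ½·(c_3)² = 2.5·6.3 − ½·2.5² = 12.625.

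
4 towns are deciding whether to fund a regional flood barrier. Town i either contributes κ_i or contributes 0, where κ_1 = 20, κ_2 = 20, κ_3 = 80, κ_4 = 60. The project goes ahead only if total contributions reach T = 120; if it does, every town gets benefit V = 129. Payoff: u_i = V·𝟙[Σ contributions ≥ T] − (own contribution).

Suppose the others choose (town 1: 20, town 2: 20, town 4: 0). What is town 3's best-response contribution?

80

Others' total = 40. Contributing 80 brings total to 120 ≥ 120: gain V − κ_3 = 49.
Best response: 80.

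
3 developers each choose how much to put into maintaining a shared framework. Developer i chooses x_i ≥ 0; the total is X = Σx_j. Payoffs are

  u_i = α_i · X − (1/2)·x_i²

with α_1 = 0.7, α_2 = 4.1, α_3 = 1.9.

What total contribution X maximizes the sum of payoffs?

20.1

Planner FOC: ∂(Σu_j)/∂x_i = (Σα_j) − x_i = 0, so x_i^SO = Σα_j = 6.7 for every i; X^SO = 20.1.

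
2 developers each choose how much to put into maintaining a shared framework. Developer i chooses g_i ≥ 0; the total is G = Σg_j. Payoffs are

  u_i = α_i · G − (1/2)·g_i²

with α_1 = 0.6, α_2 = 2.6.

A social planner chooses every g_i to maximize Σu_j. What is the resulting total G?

Planner FOC: ∂(Σu_j)/∂g_i = (Σα_j) − g_i = 0, so g_i^SO = Σα_j = 3.2 for every i; G^SO = 6.4.

6.4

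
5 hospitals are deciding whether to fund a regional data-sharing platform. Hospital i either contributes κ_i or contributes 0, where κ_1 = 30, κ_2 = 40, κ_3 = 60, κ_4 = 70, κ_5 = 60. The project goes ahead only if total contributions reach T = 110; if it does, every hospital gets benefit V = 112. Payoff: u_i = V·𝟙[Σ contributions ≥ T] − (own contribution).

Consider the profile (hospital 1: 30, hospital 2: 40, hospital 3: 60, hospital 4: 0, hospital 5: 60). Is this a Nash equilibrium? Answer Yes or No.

Total = 190 ≥ 110: provided.
Hospital 1 (pledges 30, payoff 82): dropping to 0 → total 160, payoff 112. Profitable deviation.

No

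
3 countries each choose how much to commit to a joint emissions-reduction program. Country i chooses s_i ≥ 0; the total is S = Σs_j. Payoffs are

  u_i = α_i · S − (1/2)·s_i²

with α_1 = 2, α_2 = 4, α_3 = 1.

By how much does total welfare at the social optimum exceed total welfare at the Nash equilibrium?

Country i's FOC: ∂u_i/∂s_i = α_i − s_i = 0, so s_i* = α_i.
NE contributions = (2, 4, 1); S = 7.
W^NE = (Σα)·S − ½Σα_i² = 7² − ½·21 = 38.5.
Planner sets s_i = Σα_j = 7 for every i, so S^SO = 3·7 = 21.
W^SO = (Σα)·S^SO − ½·3·(Σα)² = (3/2)·7² = 73.5.
Deadweight loss = W^SO − W^NE = 35.

35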